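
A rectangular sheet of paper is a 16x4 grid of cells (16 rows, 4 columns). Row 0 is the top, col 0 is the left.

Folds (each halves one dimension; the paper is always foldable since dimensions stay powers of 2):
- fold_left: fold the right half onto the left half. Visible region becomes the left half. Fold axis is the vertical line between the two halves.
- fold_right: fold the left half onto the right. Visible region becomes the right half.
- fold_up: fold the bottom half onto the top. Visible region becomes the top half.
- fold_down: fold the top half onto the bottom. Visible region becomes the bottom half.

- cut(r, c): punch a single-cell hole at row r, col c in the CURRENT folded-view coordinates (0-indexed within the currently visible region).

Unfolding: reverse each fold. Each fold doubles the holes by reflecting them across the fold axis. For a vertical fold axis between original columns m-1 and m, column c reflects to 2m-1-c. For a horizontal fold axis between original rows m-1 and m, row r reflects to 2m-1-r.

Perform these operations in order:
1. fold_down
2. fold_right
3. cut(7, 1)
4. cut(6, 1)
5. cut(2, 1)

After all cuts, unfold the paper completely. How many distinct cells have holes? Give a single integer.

Op 1 fold_down: fold axis h@8; visible region now rows[8,16) x cols[0,4) = 8x4
Op 2 fold_right: fold axis v@2; visible region now rows[8,16) x cols[2,4) = 8x2
Op 3 cut(7, 1): punch at orig (15,3); cuts so far [(15, 3)]; region rows[8,16) x cols[2,4) = 8x2
Op 4 cut(6, 1): punch at orig (14,3); cuts so far [(14, 3), (15, 3)]; region rows[8,16) x cols[2,4) = 8x2
Op 5 cut(2, 1): punch at orig (10,3); cuts so far [(10, 3), (14, 3), (15, 3)]; region rows[8,16) x cols[2,4) = 8x2
Unfold 1 (reflect across v@2): 6 holes -> [(10, 0), (10, 3), (14, 0), (14, 3), (15, 0), (15, 3)]
Unfold 2 (reflect across h@8): 12 holes -> [(0, 0), (0, 3), (1, 0), (1, 3), (5, 0), (5, 3), (10, 0), (10, 3), (14, 0), (14, 3), (15, 0), (15, 3)]

Answer: 12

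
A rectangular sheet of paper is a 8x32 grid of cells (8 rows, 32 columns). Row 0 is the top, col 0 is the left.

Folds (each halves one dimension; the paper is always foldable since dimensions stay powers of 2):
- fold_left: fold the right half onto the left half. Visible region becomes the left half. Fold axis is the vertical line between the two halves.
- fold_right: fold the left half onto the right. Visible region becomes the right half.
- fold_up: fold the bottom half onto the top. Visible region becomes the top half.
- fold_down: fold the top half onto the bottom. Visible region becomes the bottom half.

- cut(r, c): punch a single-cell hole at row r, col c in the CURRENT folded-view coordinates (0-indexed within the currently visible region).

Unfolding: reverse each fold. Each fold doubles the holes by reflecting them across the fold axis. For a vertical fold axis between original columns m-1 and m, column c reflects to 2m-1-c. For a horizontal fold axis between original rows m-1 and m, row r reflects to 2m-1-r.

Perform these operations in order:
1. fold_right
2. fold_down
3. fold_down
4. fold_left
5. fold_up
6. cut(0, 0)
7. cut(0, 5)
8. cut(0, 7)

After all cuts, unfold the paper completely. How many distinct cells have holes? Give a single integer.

Answer: 96

Derivation:
Op 1 fold_right: fold axis v@16; visible region now rows[0,8) x cols[16,32) = 8x16
Op 2 fold_down: fold axis h@4; visible region now rows[4,8) x cols[16,32) = 4x16
Op 3 fold_down: fold axis h@6; visible region now rows[6,8) x cols[16,32) = 2x16
Op 4 fold_left: fold axis v@24; visible region now rows[6,8) x cols[16,24) = 2x8
Op 5 fold_up: fold axis h@7; visible region now rows[6,7) x cols[16,24) = 1x8
Op 6 cut(0, 0): punch at orig (6,16); cuts so far [(6, 16)]; region rows[6,7) x cols[16,24) = 1x8
Op 7 cut(0, 5): punch at orig (6,21); cuts so far [(6, 16), (6, 21)]; region rows[6,7) x cols[16,24) = 1x8
Op 8 cut(0, 7): punch at orig (6,23); cuts so far [(6, 16), (6, 21), (6, 23)]; region rows[6,7) x cols[16,24) = 1x8
Unfold 1 (reflect across h@7): 6 holes -> [(6, 16), (6, 21), (6, 23), (7, 16), (7, 21), (7, 23)]
Unfold 2 (reflect across v@24): 12 holes -> [(6, 16), (6, 21), (6, 23), (6, 24), (6, 26), (6, 31), (7, 16), (7, 21), (7, 23), (7, 24), (7, 26), (7, 31)]
Unfold 3 (reflect across h@6): 24 holes -> [(4, 16), (4, 21), (4, 23), (4, 24), (4, 26), (4, 31), (5, 16), (5, 21), (5, 23), (5, 24), (5, 26), (5, 31), (6, 16), (6, 21), (6, 23), (6, 24), (6, 26), (6, 31), (7, 16), (7, 21), (7, 23), (7, 24), (7, 26), (7, 31)]
Unfold 4 (reflect across h@4): 48 holes -> [(0, 16), (0, 21), (0, 23), (0, 24), (0, 26), (0, 31), (1, 16), (1, 21), (1, 23), (1, 24), (1, 26), (1, 31), (2, 16), (2, 21), (2, 23), (2, 24), (2, 26), (2, 31), (3, 16), (3, 21), (3, 23), (3, 24), (3, 26), (3, 31), (4, 16), (4, 21), (4, 23), (4, 24), (4, 26), (4, 31), (5, 16), (5, 21), (5, 23), (5, 24), (5, 26), (5, 31), (6, 16), (6, 21), (6, 23), (6, 24), (6, 26), (6, 31), (7, 16), (7, 21), (7, 23), (7, 24), (7, 26), (7, 31)]
Unfold 5 (reflect across v@16): 96 holes -> [(0, 0), (0, 5), (0, 7), (0, 8), (0, 10), (0, 15), (0, 16), (0, 21), (0, 23), (0, 24), (0, 26), (0, 31), (1, 0), (1, 5), (1, 7), (1, 8), (1, 10), (1, 15), (1, 16), (1, 21), (1, 23), (1, 24), (1, 26), (1, 31), (2, 0), (2, 5), (2, 7), (2, 8), (2, 10), (2, 15), (2, 16), (2, 21), (2, 23), (2, 24), (2, 26), (2, 31), (3, 0), (3, 5), (3, 7), (3, 8), (3, 10), (3, 15), (3, 16), (3, 21), (3, 23), (3, 24), (3, 26), (3, 31), (4, 0), (4, 5), (4, 7), (4, 8), (4, 10), (4, 15), (4, 16), (4, 21), (4, 23), (4, 24), (4, 26), (4, 31), (5, 0), (5, 5), (5, 7), (5, 8), (5, 10), (5, 15), (5, 16), (5, 21), (5, 23), (5, 24), (5, 26), (5, 31), (6, 0), (6, 5), (6, 7), (6, 8), (6, 10), (6, 15), (6, 16), (6, 21), (6, 23), (6, 24), (6, 26), (6, 31), (7, 0), (7, 5), (7, 7), (7, 8), (7, 10), (7, 15), (7, 16), (7, 21), (7, 23), (7, 24), (7, 26), (7, 31)]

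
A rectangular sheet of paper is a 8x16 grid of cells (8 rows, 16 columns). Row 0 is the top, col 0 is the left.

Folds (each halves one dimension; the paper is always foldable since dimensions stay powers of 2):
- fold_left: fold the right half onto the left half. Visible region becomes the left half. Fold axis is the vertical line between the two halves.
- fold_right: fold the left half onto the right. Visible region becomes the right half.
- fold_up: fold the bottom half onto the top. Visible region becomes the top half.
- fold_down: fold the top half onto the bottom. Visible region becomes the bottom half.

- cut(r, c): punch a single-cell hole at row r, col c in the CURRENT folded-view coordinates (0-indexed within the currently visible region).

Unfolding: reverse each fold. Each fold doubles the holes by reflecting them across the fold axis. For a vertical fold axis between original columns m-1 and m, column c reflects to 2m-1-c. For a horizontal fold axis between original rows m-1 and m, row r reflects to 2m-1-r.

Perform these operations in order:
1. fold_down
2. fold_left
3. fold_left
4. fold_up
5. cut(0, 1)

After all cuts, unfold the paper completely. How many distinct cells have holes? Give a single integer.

Op 1 fold_down: fold axis h@4; visible region now rows[4,8) x cols[0,16) = 4x16
Op 2 fold_left: fold axis v@8; visible region now rows[4,8) x cols[0,8) = 4x8
Op 3 fold_left: fold axis v@4; visible region now rows[4,8) x cols[0,4) = 4x4
Op 4 fold_up: fold axis h@6; visible region now rows[4,6) x cols[0,4) = 2x4
Op 5 cut(0, 1): punch at orig (4,1); cuts so far [(4, 1)]; region rows[4,6) x cols[0,4) = 2x4
Unfold 1 (reflect across h@6): 2 holes -> [(4, 1), (7, 1)]
Unfold 2 (reflect across v@4): 4 holes -> [(4, 1), (4, 6), (7, 1), (7, 6)]
Unfold 3 (reflect across v@8): 8 holes -> [(4, 1), (4, 6), (4, 9), (4, 14), (7, 1), (7, 6), (7, 9), (7, 14)]
Unfold 4 (reflect across h@4): 16 holes -> [(0, 1), (0, 6), (0, 9), (0, 14), (3, 1), (3, 6), (3, 9), (3, 14), (4, 1), (4, 6), (4, 9), (4, 14), (7, 1), (7, 6), (7, 9), (7, 14)]

Answer: 16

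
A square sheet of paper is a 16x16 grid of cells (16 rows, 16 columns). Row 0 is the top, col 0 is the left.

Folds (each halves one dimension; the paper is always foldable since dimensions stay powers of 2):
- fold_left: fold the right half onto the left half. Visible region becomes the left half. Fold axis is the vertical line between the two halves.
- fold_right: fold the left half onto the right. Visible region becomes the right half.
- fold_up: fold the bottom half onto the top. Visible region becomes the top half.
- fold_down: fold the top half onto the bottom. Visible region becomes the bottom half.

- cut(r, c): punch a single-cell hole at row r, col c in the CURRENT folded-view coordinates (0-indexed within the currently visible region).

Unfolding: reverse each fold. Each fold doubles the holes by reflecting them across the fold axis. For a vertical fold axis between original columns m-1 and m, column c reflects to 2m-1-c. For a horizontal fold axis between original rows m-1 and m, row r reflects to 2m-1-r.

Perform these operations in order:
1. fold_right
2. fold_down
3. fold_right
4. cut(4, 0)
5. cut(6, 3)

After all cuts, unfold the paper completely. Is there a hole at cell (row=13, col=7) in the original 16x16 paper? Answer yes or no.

Answer: no

Derivation:
Op 1 fold_right: fold axis v@8; visible region now rows[0,16) x cols[8,16) = 16x8
Op 2 fold_down: fold axis h@8; visible region now rows[8,16) x cols[8,16) = 8x8
Op 3 fold_right: fold axis v@12; visible region now rows[8,16) x cols[12,16) = 8x4
Op 4 cut(4, 0): punch at orig (12,12); cuts so far [(12, 12)]; region rows[8,16) x cols[12,16) = 8x4
Op 5 cut(6, 3): punch at orig (14,15); cuts so far [(12, 12), (14, 15)]; region rows[8,16) x cols[12,16) = 8x4
Unfold 1 (reflect across v@12): 4 holes -> [(12, 11), (12, 12), (14, 8), (14, 15)]
Unfold 2 (reflect across h@8): 8 holes -> [(1, 8), (1, 15), (3, 11), (3, 12), (12, 11), (12, 12), (14, 8), (14, 15)]
Unfold 3 (reflect across v@8): 16 holes -> [(1, 0), (1, 7), (1, 8), (1, 15), (3, 3), (3, 4), (3, 11), (3, 12), (12, 3), (12, 4), (12, 11), (12, 12), (14, 0), (14, 7), (14, 8), (14, 15)]
Holes: [(1, 0), (1, 7), (1, 8), (1, 15), (3, 3), (3, 4), (3, 11), (3, 12), (12, 3), (12, 4), (12, 11), (12, 12), (14, 0), (14, 7), (14, 8), (14, 15)]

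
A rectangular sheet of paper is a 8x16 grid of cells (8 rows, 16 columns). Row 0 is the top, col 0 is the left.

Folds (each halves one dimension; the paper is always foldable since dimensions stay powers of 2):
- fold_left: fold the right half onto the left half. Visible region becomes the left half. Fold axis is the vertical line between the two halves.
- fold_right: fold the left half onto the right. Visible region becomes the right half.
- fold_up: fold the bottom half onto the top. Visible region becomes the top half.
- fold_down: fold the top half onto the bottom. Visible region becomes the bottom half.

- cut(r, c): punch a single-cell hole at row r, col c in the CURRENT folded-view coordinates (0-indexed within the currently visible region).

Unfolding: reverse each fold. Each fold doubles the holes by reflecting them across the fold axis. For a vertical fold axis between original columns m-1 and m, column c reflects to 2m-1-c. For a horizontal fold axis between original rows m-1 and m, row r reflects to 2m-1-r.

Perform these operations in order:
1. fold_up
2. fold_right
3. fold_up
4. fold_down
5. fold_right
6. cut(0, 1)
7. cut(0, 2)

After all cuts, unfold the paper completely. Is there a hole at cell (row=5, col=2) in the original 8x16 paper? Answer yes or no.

Answer: yes

Derivation:
Op 1 fold_up: fold axis h@4; visible region now rows[0,4) x cols[0,16) = 4x16
Op 2 fold_right: fold axis v@8; visible region now rows[0,4) x cols[8,16) = 4x8
Op 3 fold_up: fold axis h@2; visible region now rows[0,2) x cols[8,16) = 2x8
Op 4 fold_down: fold axis h@1; visible region now rows[1,2) x cols[8,16) = 1x8
Op 5 fold_right: fold axis v@12; visible region now rows[1,2) x cols[12,16) = 1x4
Op 6 cut(0, 1): punch at orig (1,13); cuts so far [(1, 13)]; region rows[1,2) x cols[12,16) = 1x4
Op 7 cut(0, 2): punch at orig (1,14); cuts so far [(1, 13), (1, 14)]; region rows[1,2) x cols[12,16) = 1x4
Unfold 1 (reflect across v@12): 4 holes -> [(1, 9), (1, 10), (1, 13), (1, 14)]
Unfold 2 (reflect across h@1): 8 holes -> [(0, 9), (0, 10), (0, 13), (0, 14), (1, 9), (1, 10), (1, 13), (1, 14)]
Unfold 3 (reflect across h@2): 16 holes -> [(0, 9), (0, 10), (0, 13), (0, 14), (1, 9), (1, 10), (1, 13), (1, 14), (2, 9), (2, 10), (2, 13), (2, 14), (3, 9), (3, 10), (3, 13), (3, 14)]
Unfold 4 (reflect across v@8): 32 holes -> [(0, 1), (0, 2), (0, 5), (0, 6), (0, 9), (0, 10), (0, 13), (0, 14), (1, 1), (1, 2), (1, 5), (1, 6), (1, 9), (1, 10), (1, 13), (1, 14), (2, 1), (2, 2), (2, 5), (2, 6), (2, 9), (2, 10), (2, 13), (2, 14), (3, 1), (3, 2), (3, 5), (3, 6), (3, 9), (3, 10), (3, 13), (3, 14)]
Unfold 5 (reflect across h@4): 64 holes -> [(0, 1), (0, 2), (0, 5), (0, 6), (0, 9), (0, 10), (0, 13), (0, 14), (1, 1), (1, 2), (1, 5), (1, 6), (1, 9), (1, 10), (1, 13), (1, 14), (2, 1), (2, 2), (2, 5), (2, 6), (2, 9), (2, 10), (2, 13), (2, 14), (3, 1), (3, 2), (3, 5), (3, 6), (3, 9), (3, 10), (3, 13), (3, 14), (4, 1), (4, 2), (4, 5), (4, 6), (4, 9), (4, 10), (4, 13), (4, 14), (5, 1), (5, 2), (5, 5), (5, 6), (5, 9), (5, 10), (5, 13), (5, 14), (6, 1), (6, 2), (6, 5), (6, 6), (6, 9), (6, 10), (6, 13), (6, 14), (7, 1), (7, 2), (7, 5), (7, 6), (7, 9), (7, 10), (7, 13), (7, 14)]
Holes: [(0, 1), (0, 2), (0, 5), (0, 6), (0, 9), (0, 10), (0, 13), (0, 14), (1, 1), (1, 2), (1, 5), (1, 6), (1, 9), (1, 10), (1, 13), (1, 14), (2, 1), (2, 2), (2, 5), (2, 6), (2, 9), (2, 10), (2, 13), (2, 14), (3, 1), (3, 2), (3, 5), (3, 6), (3, 9), (3, 10), (3, 13), (3, 14), (4, 1), (4, 2), (4, 5), (4, 6), (4, 9), (4, 10), (4, 13), (4, 14), (5, 1), (5, 2), (5, 5), (5, 6), (5, 9), (5, 10), (5, 13), (5, 14), (6, 1), (6, 2), (6, 5), (6, 6), (6, 9), (6, 10), (6, 13), (6, 14), (7, 1), (7, 2), (7, 5), (7, 6), (7, 9), (7, 10), (7, 13), (7, 14)]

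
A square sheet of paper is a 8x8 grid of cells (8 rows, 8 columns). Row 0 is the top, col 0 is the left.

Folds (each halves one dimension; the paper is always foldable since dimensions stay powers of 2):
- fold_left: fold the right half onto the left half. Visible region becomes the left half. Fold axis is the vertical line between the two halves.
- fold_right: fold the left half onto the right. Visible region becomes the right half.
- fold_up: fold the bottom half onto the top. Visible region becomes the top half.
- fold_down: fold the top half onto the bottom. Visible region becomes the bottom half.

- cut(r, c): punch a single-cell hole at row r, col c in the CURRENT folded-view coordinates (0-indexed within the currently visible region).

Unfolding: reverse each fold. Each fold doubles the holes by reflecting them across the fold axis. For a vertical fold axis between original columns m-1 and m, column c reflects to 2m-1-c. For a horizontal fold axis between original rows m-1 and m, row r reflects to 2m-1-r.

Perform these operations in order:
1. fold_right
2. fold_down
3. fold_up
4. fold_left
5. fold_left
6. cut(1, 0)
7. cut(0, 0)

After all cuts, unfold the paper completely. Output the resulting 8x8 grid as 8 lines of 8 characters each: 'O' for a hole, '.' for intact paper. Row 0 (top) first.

Op 1 fold_right: fold axis v@4; visible region now rows[0,8) x cols[4,8) = 8x4
Op 2 fold_down: fold axis h@4; visible region now rows[4,8) x cols[4,8) = 4x4
Op 3 fold_up: fold axis h@6; visible region now rows[4,6) x cols[4,8) = 2x4
Op 4 fold_left: fold axis v@6; visible region now rows[4,6) x cols[4,6) = 2x2
Op 5 fold_left: fold axis v@5; visible region now rows[4,6) x cols[4,5) = 2x1
Op 6 cut(1, 0): punch at orig (5,4); cuts so far [(5, 4)]; region rows[4,6) x cols[4,5) = 2x1
Op 7 cut(0, 0): punch at orig (4,4); cuts so far [(4, 4), (5, 4)]; region rows[4,6) x cols[4,5) = 2x1
Unfold 1 (reflect across v@5): 4 holes -> [(4, 4), (4, 5), (5, 4), (5, 5)]
Unfold 2 (reflect across v@6): 8 holes -> [(4, 4), (4, 5), (4, 6), (4, 7), (5, 4), (5, 5), (5, 6), (5, 7)]
Unfold 3 (reflect across h@6): 16 holes -> [(4, 4), (4, 5), (4, 6), (4, 7), (5, 4), (5, 5), (5, 6), (5, 7), (6, 4), (6, 5), (6, 6), (6, 7), (7, 4), (7, 5), (7, 6), (7, 7)]
Unfold 4 (reflect across h@4): 32 holes -> [(0, 4), (0, 5), (0, 6), (0, 7), (1, 4), (1, 5), (1, 6), (1, 7), (2, 4), (2, 5), (2, 6), (2, 7), (3, 4), (3, 5), (3, 6), (3, 7), (4, 4), (4, 5), (4, 6), (4, 7), (5, 4), (5, 5), (5, 6), (5, 7), (6, 4), (6, 5), (6, 6), (6, 7), (7, 4), (7, 5), (7, 6), (7, 7)]
Unfold 5 (reflect across v@4): 64 holes -> [(0, 0), (0, 1), (0, 2), (0, 3), (0, 4), (0, 5), (0, 6), (0, 7), (1, 0), (1, 1), (1, 2), (1, 3), (1, 4), (1, 5), (1, 6), (1, 7), (2, 0), (2, 1), (2, 2), (2, 3), (2, 4), (2, 5), (2, 6), (2, 7), (3, 0), (3, 1), (3, 2), (3, 3), (3, 4), (3, 5), (3, 6), (3, 7), (4, 0), (4, 1), (4, 2), (4, 3), (4, 4), (4, 5), (4, 6), (4, 7), (5, 0), (5, 1), (5, 2), (5, 3), (5, 4), (5, 5), (5, 6), (5, 7), (6, 0), (6, 1), (6, 2), (6, 3), (6, 4), (6, 5), (6, 6), (6, 7), (7, 0), (7, 1), (7, 2), (7, 3), (7, 4), (7, 5), (7, 6), (7, 7)]

Answer: OOOOOOOO
OOOOOOOO
OOOOOOOO
OOOOOOOO
OOOOOOOO
OOOOOOOO
OOOOOOOO
OOOOOOOO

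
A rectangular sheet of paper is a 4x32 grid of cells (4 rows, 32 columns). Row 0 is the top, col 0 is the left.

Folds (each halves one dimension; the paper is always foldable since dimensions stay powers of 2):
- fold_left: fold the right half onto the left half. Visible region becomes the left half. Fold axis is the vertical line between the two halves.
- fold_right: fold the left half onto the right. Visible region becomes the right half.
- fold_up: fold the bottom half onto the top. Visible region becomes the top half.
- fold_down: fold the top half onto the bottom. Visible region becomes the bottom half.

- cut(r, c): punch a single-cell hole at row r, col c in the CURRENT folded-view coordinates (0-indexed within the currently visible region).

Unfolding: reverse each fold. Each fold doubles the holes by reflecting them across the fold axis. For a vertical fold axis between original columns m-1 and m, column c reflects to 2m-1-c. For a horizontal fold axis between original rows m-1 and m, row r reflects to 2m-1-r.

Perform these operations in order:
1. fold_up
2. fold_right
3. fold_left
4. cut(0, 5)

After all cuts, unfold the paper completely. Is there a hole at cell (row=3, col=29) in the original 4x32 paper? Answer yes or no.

Answer: no

Derivation:
Op 1 fold_up: fold axis h@2; visible region now rows[0,2) x cols[0,32) = 2x32
Op 2 fold_right: fold axis v@16; visible region now rows[0,2) x cols[16,32) = 2x16
Op 3 fold_left: fold axis v@24; visible region now rows[0,2) x cols[16,24) = 2x8
Op 4 cut(0, 5): punch at orig (0,21); cuts so far [(0, 21)]; region rows[0,2) x cols[16,24) = 2x8
Unfold 1 (reflect across v@24): 2 holes -> [(0, 21), (0, 26)]
Unfold 2 (reflect across v@16): 4 holes -> [(0, 5), (0, 10), (0, 21), (0, 26)]
Unfold 3 (reflect across h@2): 8 holes -> [(0, 5), (0, 10), (0, 21), (0, 26), (3, 5), (3, 10), (3, 21), (3, 26)]
Holes: [(0, 5), (0, 10), (0, 21), (0, 26), (3, 5), (3, 10), (3, 21), (3, 26)]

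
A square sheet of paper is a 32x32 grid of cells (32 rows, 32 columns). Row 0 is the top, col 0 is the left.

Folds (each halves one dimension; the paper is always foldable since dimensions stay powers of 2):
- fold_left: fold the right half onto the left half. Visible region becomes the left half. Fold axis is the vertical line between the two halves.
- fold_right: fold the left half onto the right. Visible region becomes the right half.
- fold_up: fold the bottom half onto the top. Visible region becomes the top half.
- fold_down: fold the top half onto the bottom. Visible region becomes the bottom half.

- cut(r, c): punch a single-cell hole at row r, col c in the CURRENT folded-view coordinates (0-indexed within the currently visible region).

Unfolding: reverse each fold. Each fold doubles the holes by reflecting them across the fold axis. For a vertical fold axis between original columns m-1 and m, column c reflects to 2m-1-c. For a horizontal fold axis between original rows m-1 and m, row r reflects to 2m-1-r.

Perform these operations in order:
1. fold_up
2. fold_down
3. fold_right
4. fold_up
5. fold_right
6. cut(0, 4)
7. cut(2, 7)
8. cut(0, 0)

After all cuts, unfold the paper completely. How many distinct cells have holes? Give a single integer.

Answer: 96

Derivation:
Op 1 fold_up: fold axis h@16; visible region now rows[0,16) x cols[0,32) = 16x32
Op 2 fold_down: fold axis h@8; visible region now rows[8,16) x cols[0,32) = 8x32
Op 3 fold_right: fold axis v@16; visible region now rows[8,16) x cols[16,32) = 8x16
Op 4 fold_up: fold axis h@12; visible region now rows[8,12) x cols[16,32) = 4x16
Op 5 fold_right: fold axis v@24; visible region now rows[8,12) x cols[24,32) = 4x8
Op 6 cut(0, 4): punch at orig (8,28); cuts so far [(8, 28)]; region rows[8,12) x cols[24,32) = 4x8
Op 7 cut(2, 7): punch at orig (10,31); cuts so far [(8, 28), (10, 31)]; region rows[8,12) x cols[24,32) = 4x8
Op 8 cut(0, 0): punch at orig (8,24); cuts so far [(8, 24), (8, 28), (10, 31)]; region rows[8,12) x cols[24,32) = 4x8
Unfold 1 (reflect across v@24): 6 holes -> [(8, 19), (8, 23), (8, 24), (8, 28), (10, 16), (10, 31)]
Unfold 2 (reflect across h@12): 12 holes -> [(8, 19), (8, 23), (8, 24), (8, 28), (10, 16), (10, 31), (13, 16), (13, 31), (15, 19), (15, 23), (15, 24), (15, 28)]
Unfold 3 (reflect across v@16): 24 holes -> [(8, 3), (8, 7), (8, 8), (8, 12), (8, 19), (8, 23), (8, 24), (8, 28), (10, 0), (10, 15), (10, 16), (10, 31), (13, 0), (13, 15), (13, 16), (13, 31), (15, 3), (15, 7), (15, 8), (15, 12), (15, 19), (15, 23), (15, 24), (15, 28)]
Unfold 4 (reflect across h@8): 48 holes -> [(0, 3), (0, 7), (0, 8), (0, 12), (0, 19), (0, 23), (0, 24), (0, 28), (2, 0), (2, 15), (2, 16), (2, 31), (5, 0), (5, 15), (5, 16), (5, 31), (7, 3), (7, 7), (7, 8), (7, 12), (7, 19), (7, 23), (7, 24), (7, 28), (8, 3), (8, 7), (8, 8), (8, 12), (8, 19), (8, 23), (8, 24), (8, 28), (10, 0), (10, 15), (10, 16), (10, 31), (13, 0), (13, 15), (13, 16), (13, 31), (15, 3), (15, 7), (15, 8), (15, 12), (15, 19), (15, 23), (15, 24), (15, 28)]
Unfold 5 (reflect across h@16): 96 holes -> [(0, 3), (0, 7), (0, 8), (0, 12), (0, 19), (0, 23), (0, 24), (0, 28), (2, 0), (2, 15), (2, 16), (2, 31), (5, 0), (5, 15), (5, 16), (5, 31), (7, 3), (7, 7), (7, 8), (7, 12), (7, 19), (7, 23), (7, 24), (7, 28), (8, 3), (8, 7), (8, 8), (8, 12), (8, 19), (8, 23), (8, 24), (8, 28), (10, 0), (10, 15), (10, 16), (10, 31), (13, 0), (13, 15), (13, 16), (13, 31), (15, 3), (15, 7), (15, 8), (15, 12), (15, 19), (15, 23), (15, 24), (15, 28), (16, 3), (16, 7), (16, 8), (16, 12), (16, 19), (16, 23), (16, 24), (16, 28), (18, 0), (18, 15), (18, 16), (18, 31), (21, 0), (21, 15), (21, 16), (21, 31), (23, 3), (23, 7), (23, 8), (23, 12), (23, 19), (23, 23), (23, 24), (23, 28), (24, 3), (24, 7), (24, 8), (24, 12), (24, 19), (24, 23), (24, 24), (24, 28), (26, 0), (26, 15), (26, 16), (26, 31), (29, 0), (29, 15), (29, 16), (29, 31), (31, 3), (31, 7), (31, 8), (31, 12), (31, 19), (31, 23), (31, 24), (31, 28)]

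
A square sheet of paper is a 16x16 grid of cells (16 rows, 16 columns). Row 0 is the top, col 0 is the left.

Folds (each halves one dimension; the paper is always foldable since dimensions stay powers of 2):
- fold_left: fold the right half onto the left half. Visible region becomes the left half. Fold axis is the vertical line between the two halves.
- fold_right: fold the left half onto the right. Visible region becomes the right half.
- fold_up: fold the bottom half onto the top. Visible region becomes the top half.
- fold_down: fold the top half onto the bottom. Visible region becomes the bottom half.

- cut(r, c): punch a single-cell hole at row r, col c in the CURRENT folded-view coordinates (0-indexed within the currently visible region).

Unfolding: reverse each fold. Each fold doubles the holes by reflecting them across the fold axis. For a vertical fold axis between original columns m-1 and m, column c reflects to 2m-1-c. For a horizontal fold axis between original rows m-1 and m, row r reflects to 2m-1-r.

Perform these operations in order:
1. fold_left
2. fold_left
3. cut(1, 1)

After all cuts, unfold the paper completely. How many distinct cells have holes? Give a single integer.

Answer: 4

Derivation:
Op 1 fold_left: fold axis v@8; visible region now rows[0,16) x cols[0,8) = 16x8
Op 2 fold_left: fold axis v@4; visible region now rows[0,16) x cols[0,4) = 16x4
Op 3 cut(1, 1): punch at orig (1,1); cuts so far [(1, 1)]; region rows[0,16) x cols[0,4) = 16x4
Unfold 1 (reflect across v@4): 2 holes -> [(1, 1), (1, 6)]
Unfold 2 (reflect across v@8): 4 holes -> [(1, 1), (1, 6), (1, 9), (1, 14)]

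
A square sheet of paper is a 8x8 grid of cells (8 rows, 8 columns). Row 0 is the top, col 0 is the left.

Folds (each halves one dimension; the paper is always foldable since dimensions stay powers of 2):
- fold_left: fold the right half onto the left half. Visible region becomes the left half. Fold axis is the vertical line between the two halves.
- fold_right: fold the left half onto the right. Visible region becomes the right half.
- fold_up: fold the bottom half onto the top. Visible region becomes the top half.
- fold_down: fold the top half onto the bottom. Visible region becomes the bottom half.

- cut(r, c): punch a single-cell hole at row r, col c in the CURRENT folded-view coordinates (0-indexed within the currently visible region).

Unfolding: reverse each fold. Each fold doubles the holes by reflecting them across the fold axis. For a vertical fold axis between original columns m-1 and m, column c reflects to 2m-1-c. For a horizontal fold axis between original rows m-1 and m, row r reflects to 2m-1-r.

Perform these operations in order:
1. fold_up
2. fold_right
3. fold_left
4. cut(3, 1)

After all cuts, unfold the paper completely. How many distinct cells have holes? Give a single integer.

Op 1 fold_up: fold axis h@4; visible region now rows[0,4) x cols[0,8) = 4x8
Op 2 fold_right: fold axis v@4; visible region now rows[0,4) x cols[4,8) = 4x4
Op 3 fold_left: fold axis v@6; visible region now rows[0,4) x cols[4,6) = 4x2
Op 4 cut(3, 1): punch at orig (3,5); cuts so far [(3, 5)]; region rows[0,4) x cols[4,6) = 4x2
Unfold 1 (reflect across v@6): 2 holes -> [(3, 5), (3, 6)]
Unfold 2 (reflect across v@4): 4 holes -> [(3, 1), (3, 2), (3, 5), (3, 6)]
Unfold 3 (reflect across h@4): 8 holes -> [(3, 1), (3, 2), (3, 5), (3, 6), (4, 1), (4, 2), (4, 5), (4, 6)]

Answer: 8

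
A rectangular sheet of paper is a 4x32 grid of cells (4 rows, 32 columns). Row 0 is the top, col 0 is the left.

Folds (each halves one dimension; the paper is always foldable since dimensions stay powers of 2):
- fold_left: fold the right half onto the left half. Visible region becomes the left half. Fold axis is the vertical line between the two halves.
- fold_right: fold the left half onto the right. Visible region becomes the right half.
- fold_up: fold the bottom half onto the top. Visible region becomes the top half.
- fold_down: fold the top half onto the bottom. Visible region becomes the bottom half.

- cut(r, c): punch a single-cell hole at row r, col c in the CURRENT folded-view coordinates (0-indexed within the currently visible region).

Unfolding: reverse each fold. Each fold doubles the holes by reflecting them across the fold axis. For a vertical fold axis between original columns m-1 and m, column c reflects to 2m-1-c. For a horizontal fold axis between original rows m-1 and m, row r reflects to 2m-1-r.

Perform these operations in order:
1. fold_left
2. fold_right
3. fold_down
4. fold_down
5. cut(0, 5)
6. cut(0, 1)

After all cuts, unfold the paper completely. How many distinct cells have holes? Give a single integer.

Answer: 32

Derivation:
Op 1 fold_left: fold axis v@16; visible region now rows[0,4) x cols[0,16) = 4x16
Op 2 fold_right: fold axis v@8; visible region now rows[0,4) x cols[8,16) = 4x8
Op 3 fold_down: fold axis h@2; visible region now rows[2,4) x cols[8,16) = 2x8
Op 4 fold_down: fold axis h@3; visible region now rows[3,4) x cols[8,16) = 1x8
Op 5 cut(0, 5): punch at orig (3,13); cuts so far [(3, 13)]; region rows[3,4) x cols[8,16) = 1x8
Op 6 cut(0, 1): punch at orig (3,9); cuts so far [(3, 9), (3, 13)]; region rows[3,4) x cols[8,16) = 1x8
Unfold 1 (reflect across h@3): 4 holes -> [(2, 9), (2, 13), (3, 9), (3, 13)]
Unfold 2 (reflect across h@2): 8 holes -> [(0, 9), (0, 13), (1, 9), (1, 13), (2, 9), (2, 13), (3, 9), (3, 13)]
Unfold 3 (reflect across v@8): 16 holes -> [(0, 2), (0, 6), (0, 9), (0, 13), (1, 2), (1, 6), (1, 9), (1, 13), (2, 2), (2, 6), (2, 9), (2, 13), (3, 2), (3, 6), (3, 9), (3, 13)]
Unfold 4 (reflect across v@16): 32 holes -> [(0, 2), (0, 6), (0, 9), (0, 13), (0, 18), (0, 22), (0, 25), (0, 29), (1, 2), (1, 6), (1, 9), (1, 13), (1, 18), (1, 22), (1, 25), (1, 29), (2, 2), (2, 6), (2, 9), (2, 13), (2, 18), (2, 22), (2, 25), (2, 29), (3, 2), (3, 6), (3, 9), (3, 13), (3, 18), (3, 22), (3, 25), (3, 29)]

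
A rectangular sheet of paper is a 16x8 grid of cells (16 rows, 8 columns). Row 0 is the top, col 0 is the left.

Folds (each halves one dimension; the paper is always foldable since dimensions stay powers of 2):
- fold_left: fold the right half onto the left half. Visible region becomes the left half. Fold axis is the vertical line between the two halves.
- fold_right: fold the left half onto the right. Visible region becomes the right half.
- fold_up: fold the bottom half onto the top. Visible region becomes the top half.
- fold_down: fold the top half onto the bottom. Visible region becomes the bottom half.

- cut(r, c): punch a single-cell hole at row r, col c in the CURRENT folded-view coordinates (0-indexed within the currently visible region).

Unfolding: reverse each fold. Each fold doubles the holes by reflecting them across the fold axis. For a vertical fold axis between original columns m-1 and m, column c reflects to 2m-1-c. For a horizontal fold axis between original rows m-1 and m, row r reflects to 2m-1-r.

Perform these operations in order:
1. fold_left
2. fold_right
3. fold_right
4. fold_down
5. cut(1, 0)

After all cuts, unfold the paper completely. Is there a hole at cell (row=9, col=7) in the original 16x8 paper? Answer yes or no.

Op 1 fold_left: fold axis v@4; visible region now rows[0,16) x cols[0,4) = 16x4
Op 2 fold_right: fold axis v@2; visible region now rows[0,16) x cols[2,4) = 16x2
Op 3 fold_right: fold axis v@3; visible region now rows[0,16) x cols[3,4) = 16x1
Op 4 fold_down: fold axis h@8; visible region now rows[8,16) x cols[3,4) = 8x1
Op 5 cut(1, 0): punch at orig (9,3); cuts so far [(9, 3)]; region rows[8,16) x cols[3,4) = 8x1
Unfold 1 (reflect across h@8): 2 holes -> [(6, 3), (9, 3)]
Unfold 2 (reflect across v@3): 4 holes -> [(6, 2), (6, 3), (9, 2), (9, 3)]
Unfold 3 (reflect across v@2): 8 holes -> [(6, 0), (6, 1), (6, 2), (6, 3), (9, 0), (9, 1), (9, 2), (9, 3)]
Unfold 4 (reflect across v@4): 16 holes -> [(6, 0), (6, 1), (6, 2), (6, 3), (6, 4), (6, 5), (6, 6), (6, 7), (9, 0), (9, 1), (9, 2), (9, 3), (9, 4), (9, 5), (9, 6), (9, 7)]
Holes: [(6, 0), (6, 1), (6, 2), (6, 3), (6, 4), (6, 5), (6, 6), (6, 7), (9, 0), (9, 1), (9, 2), (9, 3), (9, 4), (9, 5), (9, 6), (9, 7)]

Answer: yes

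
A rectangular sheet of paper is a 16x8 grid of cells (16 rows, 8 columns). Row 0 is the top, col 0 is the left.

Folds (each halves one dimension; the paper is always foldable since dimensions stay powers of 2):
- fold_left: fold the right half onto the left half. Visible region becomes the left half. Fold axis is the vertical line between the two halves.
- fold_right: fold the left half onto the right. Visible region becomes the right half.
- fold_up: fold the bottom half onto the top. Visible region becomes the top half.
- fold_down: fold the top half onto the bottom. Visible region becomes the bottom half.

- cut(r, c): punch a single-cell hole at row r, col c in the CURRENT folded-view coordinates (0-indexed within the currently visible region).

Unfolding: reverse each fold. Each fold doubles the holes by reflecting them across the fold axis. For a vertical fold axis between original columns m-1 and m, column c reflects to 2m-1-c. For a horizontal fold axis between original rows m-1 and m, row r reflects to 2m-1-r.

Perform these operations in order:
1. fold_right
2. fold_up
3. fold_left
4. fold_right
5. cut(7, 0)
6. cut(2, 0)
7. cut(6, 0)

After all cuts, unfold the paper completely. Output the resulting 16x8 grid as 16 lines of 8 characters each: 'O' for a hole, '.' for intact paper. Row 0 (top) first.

Answer: ........
........
OOOOOOOO
........
........
........
OOOOOOOO
OOOOOOOO
OOOOOOOO
OOOOOOOO
........
........
........
OOOOOOOO
........
........

Derivation:
Op 1 fold_right: fold axis v@4; visible region now rows[0,16) x cols[4,8) = 16x4
Op 2 fold_up: fold axis h@8; visible region now rows[0,8) x cols[4,8) = 8x4
Op 3 fold_left: fold axis v@6; visible region now rows[0,8) x cols[4,6) = 8x2
Op 4 fold_right: fold axis v@5; visible region now rows[0,8) x cols[5,6) = 8x1
Op 5 cut(7, 0): punch at orig (7,5); cuts so far [(7, 5)]; region rows[0,8) x cols[5,6) = 8x1
Op 6 cut(2, 0): punch at orig (2,5); cuts so far [(2, 5), (7, 5)]; region rows[0,8) x cols[5,6) = 8x1
Op 7 cut(6, 0): punch at orig (6,5); cuts so far [(2, 5), (6, 5), (7, 5)]; region rows[0,8) x cols[5,6) = 8x1
Unfold 1 (reflect across v@5): 6 holes -> [(2, 4), (2, 5), (6, 4), (6, 5), (7, 4), (7, 5)]
Unfold 2 (reflect across v@6): 12 holes -> [(2, 4), (2, 5), (2, 6), (2, 7), (6, 4), (6, 5), (6, 6), (6, 7), (7, 4), (7, 5), (7, 6), (7, 7)]
Unfold 3 (reflect across h@8): 24 holes -> [(2, 4), (2, 5), (2, 6), (2, 7), (6, 4), (6, 5), (6, 6), (6, 7), (7, 4), (7, 5), (7, 6), (7, 7), (8, 4), (8, 5), (8, 6), (8, 7), (9, 4), (9, 5), (9, 6), (9, 7), (13, 4), (13, 5), (13, 6), (13, 7)]
Unfold 4 (reflect across v@4): 48 holes -> [(2, 0), (2, 1), (2, 2), (2, 3), (2, 4), (2, 5), (2, 6), (2, 7), (6, 0), (6, 1), (6, 2), (6, 3), (6, 4), (6, 5), (6, 6), (6, 7), (7, 0), (7, 1), (7, 2), (7, 3), (7, 4), (7, 5), (7, 6), (7, 7), (8, 0), (8, 1), (8, 2), (8, 3), (8, 4), (8, 5), (8, 6), (8, 7), (9, 0), (9, 1), (9, 2), (9, 3), (9, 4), (9, 5), (9, 6), (9, 7), (13, 0), (13, 1), (13, 2), (13, 3), (13, 4), (13, 5), (13, 6), (13, 7)]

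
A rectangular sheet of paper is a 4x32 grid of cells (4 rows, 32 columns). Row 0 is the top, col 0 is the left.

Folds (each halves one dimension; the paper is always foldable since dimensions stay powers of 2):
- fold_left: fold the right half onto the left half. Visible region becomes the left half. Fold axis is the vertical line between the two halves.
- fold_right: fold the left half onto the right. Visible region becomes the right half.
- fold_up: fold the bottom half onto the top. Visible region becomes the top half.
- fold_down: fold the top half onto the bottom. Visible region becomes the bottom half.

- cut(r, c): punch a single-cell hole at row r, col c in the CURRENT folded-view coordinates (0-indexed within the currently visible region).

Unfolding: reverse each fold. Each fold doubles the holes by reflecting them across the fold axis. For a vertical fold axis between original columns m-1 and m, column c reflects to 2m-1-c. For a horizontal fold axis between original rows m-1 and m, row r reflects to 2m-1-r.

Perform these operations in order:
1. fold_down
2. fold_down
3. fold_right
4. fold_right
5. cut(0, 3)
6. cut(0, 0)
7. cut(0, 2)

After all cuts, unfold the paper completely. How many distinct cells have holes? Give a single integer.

Op 1 fold_down: fold axis h@2; visible region now rows[2,4) x cols[0,32) = 2x32
Op 2 fold_down: fold axis h@3; visible region now rows[3,4) x cols[0,32) = 1x32
Op 3 fold_right: fold axis v@16; visible region now rows[3,4) x cols[16,32) = 1x16
Op 4 fold_right: fold axis v@24; visible region now rows[3,4) x cols[24,32) = 1x8
Op 5 cut(0, 3): punch at orig (3,27); cuts so far [(3, 27)]; region rows[3,4) x cols[24,32) = 1x8
Op 6 cut(0, 0): punch at orig (3,24); cuts so far [(3, 24), (3, 27)]; region rows[3,4) x cols[24,32) = 1x8
Op 7 cut(0, 2): punch at orig (3,26); cuts so far [(3, 24), (3, 26), (3, 27)]; region rows[3,4) x cols[24,32) = 1x8
Unfold 1 (reflect across v@24): 6 holes -> [(3, 20), (3, 21), (3, 23), (3, 24), (3, 26), (3, 27)]
Unfold 2 (reflect across v@16): 12 holes -> [(3, 4), (3, 5), (3, 7), (3, 8), (3, 10), (3, 11), (3, 20), (3, 21), (3, 23), (3, 24), (3, 26), (3, 27)]
Unfold 3 (reflect across h@3): 24 holes -> [(2, 4), (2, 5), (2, 7), (2, 8), (2, 10), (2, 11), (2, 20), (2, 21), (2, 23), (2, 24), (2, 26), (2, 27), (3, 4), (3, 5), (3, 7), (3, 8), (3, 10), (3, 11), (3, 20), (3, 21), (3, 23), (3, 24), (3, 26), (3, 27)]
Unfold 4 (reflect across h@2): 48 holes -> [(0, 4), (0, 5), (0, 7), (0, 8), (0, 10), (0, 11), (0, 20), (0, 21), (0, 23), (0, 24), (0, 26), (0, 27), (1, 4), (1, 5), (1, 7), (1, 8), (1, 10), (1, 11), (1, 20), (1, 21), (1, 23), (1, 24), (1, 26), (1, 27), (2, 4), (2, 5), (2, 7), (2, 8), (2, 10), (2, 11), (2, 20), (2, 21), (2, 23), (2, 24), (2, 26), (2, 27), (3, 4), (3, 5), (3, 7), (3, 8), (3, 10), (3, 11), (3, 20), (3, 21), (3, 23), (3, 24), (3, 26), (3, 27)]

Answer: 48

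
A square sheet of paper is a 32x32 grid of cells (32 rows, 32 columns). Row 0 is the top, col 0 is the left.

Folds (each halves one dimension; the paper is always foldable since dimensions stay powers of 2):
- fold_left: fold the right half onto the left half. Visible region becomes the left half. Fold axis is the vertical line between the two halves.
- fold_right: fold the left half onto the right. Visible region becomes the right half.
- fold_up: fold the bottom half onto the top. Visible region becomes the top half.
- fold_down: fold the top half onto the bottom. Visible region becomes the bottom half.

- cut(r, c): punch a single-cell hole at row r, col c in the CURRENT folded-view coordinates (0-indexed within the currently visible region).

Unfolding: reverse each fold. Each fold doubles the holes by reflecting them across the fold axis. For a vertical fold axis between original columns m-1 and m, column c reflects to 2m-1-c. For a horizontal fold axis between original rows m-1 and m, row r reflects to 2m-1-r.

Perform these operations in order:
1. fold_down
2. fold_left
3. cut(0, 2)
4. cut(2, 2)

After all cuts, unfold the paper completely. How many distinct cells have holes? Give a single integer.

Answer: 8

Derivation:
Op 1 fold_down: fold axis h@16; visible region now rows[16,32) x cols[0,32) = 16x32
Op 2 fold_left: fold axis v@16; visible region now rows[16,32) x cols[0,16) = 16x16
Op 3 cut(0, 2): punch at orig (16,2); cuts so far [(16, 2)]; region rows[16,32) x cols[0,16) = 16x16
Op 4 cut(2, 2): punch at orig (18,2); cuts so far [(16, 2), (18, 2)]; region rows[16,32) x cols[0,16) = 16x16
Unfold 1 (reflect across v@16): 4 holes -> [(16, 2), (16, 29), (18, 2), (18, 29)]
Unfold 2 (reflect across h@16): 8 holes -> [(13, 2), (13, 29), (15, 2), (15, 29), (16, 2), (16, 29), (18, 2), (18, 29)]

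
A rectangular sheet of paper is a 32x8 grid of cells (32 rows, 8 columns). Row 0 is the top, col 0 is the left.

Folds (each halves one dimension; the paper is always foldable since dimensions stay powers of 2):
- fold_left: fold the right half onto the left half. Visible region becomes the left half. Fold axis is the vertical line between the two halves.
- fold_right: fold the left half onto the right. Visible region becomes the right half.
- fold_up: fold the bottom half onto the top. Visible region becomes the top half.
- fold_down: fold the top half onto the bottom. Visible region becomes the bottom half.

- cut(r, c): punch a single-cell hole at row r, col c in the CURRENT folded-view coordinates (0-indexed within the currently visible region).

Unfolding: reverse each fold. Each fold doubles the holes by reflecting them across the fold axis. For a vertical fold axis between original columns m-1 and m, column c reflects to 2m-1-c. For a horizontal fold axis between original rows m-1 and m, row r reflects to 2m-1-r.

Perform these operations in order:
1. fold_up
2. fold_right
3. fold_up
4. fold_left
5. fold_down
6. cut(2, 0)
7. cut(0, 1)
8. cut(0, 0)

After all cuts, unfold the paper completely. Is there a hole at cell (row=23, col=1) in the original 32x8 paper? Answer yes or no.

Op 1 fold_up: fold axis h@16; visible region now rows[0,16) x cols[0,8) = 16x8
Op 2 fold_right: fold axis v@4; visible region now rows[0,16) x cols[4,8) = 16x4
Op 3 fold_up: fold axis h@8; visible region now rows[0,8) x cols[4,8) = 8x4
Op 4 fold_left: fold axis v@6; visible region now rows[0,8) x cols[4,6) = 8x2
Op 5 fold_down: fold axis h@4; visible region now rows[4,8) x cols[4,6) = 4x2
Op 6 cut(2, 0): punch at orig (6,4); cuts so far [(6, 4)]; region rows[4,8) x cols[4,6) = 4x2
Op 7 cut(0, 1): punch at orig (4,5); cuts so far [(4, 5), (6, 4)]; region rows[4,8) x cols[4,6) = 4x2
Op 8 cut(0, 0): punch at orig (4,4); cuts so far [(4, 4), (4, 5), (6, 4)]; region rows[4,8) x cols[4,6) = 4x2
Unfold 1 (reflect across h@4): 6 holes -> [(1, 4), (3, 4), (3, 5), (4, 4), (4, 5), (6, 4)]
Unfold 2 (reflect across v@6): 12 holes -> [(1, 4), (1, 7), (3, 4), (3, 5), (3, 6), (3, 7), (4, 4), (4, 5), (4, 6), (4, 7), (6, 4), (6, 7)]
Unfold 3 (reflect across h@8): 24 holes -> [(1, 4), (1, 7), (3, 4), (3, 5), (3, 6), (3, 7), (4, 4), (4, 5), (4, 6), (4, 7), (6, 4), (6, 7), (9, 4), (9, 7), (11, 4), (11, 5), (11, 6), (11, 7), (12, 4), (12, 5), (12, 6), (12, 7), (14, 4), (14, 7)]
Unfold 4 (reflect across v@4): 48 holes -> [(1, 0), (1, 3), (1, 4), (1, 7), (3, 0), (3, 1), (3, 2), (3, 3), (3, 4), (3, 5), (3, 6), (3, 7), (4, 0), (4, 1), (4, 2), (4, 3), (4, 4), (4, 5), (4, 6), (4, 7), (6, 0), (6, 3), (6, 4), (6, 7), (9, 0), (9, 3), (9, 4), (9, 7), (11, 0), (11, 1), (11, 2), (11, 3), (11, 4), (11, 5), (11, 6), (11, 7), (12, 0), (12, 1), (12, 2), (12, 3), (12, 4), (12, 5), (12, 6), (12, 7), (14, 0), (14, 3), (14, 4), (14, 7)]
Unfold 5 (reflect across h@16): 96 holes -> [(1, 0), (1, 3), (1, 4), (1, 7), (3, 0), (3, 1), (3, 2), (3, 3), (3, 4), (3, 5), (3, 6), (3, 7), (4, 0), (4, 1), (4, 2), (4, 3), (4, 4), (4, 5), (4, 6), (4, 7), (6, 0), (6, 3), (6, 4), (6, 7), (9, 0), (9, 3), (9, 4), (9, 7), (11, 0), (11, 1), (11, 2), (11, 3), (11, 4), (11, 5), (11, 6), (11, 7), (12, 0), (12, 1), (12, 2), (12, 3), (12, 4), (12, 5), (12, 6), (12, 7), (14, 0), (14, 3), (14, 4), (14, 7), (17, 0), (17, 3), (17, 4), (17, 7), (19, 0), (19, 1), (19, 2), (19, 3), (19, 4), (19, 5), (19, 6), (19, 7), (20, 0), (20, 1), (20, 2), (20, 3), (20, 4), (20, 5), (20, 6), (20, 7), (22, 0), (22, 3), (22, 4), (22, 7), (25, 0), (25, 3), (25, 4), (25, 7), (27, 0), (27, 1), (27, 2), (27, 3), (27, 4), (27, 5), (27, 6), (27, 7), (28, 0), (28, 1), (28, 2), (28, 3), (28, 4), (28, 5), (28, 6), (28, 7), (30, 0), (30, 3), (30, 4), (30, 7)]
Holes: [(1, 0), (1, 3), (1, 4), (1, 7), (3, 0), (3, 1), (3, 2), (3, 3), (3, 4), (3, 5), (3, 6), (3, 7), (4, 0), (4, 1), (4, 2), (4, 3), (4, 4), (4, 5), (4, 6), (4, 7), (6, 0), (6, 3), (6, 4), (6, 7), (9, 0), (9, 3), (9, 4), (9, 7), (11, 0), (11, 1), (11, 2), (11, 3), (11, 4), (11, 5), (11, 6), (11, 7), (12, 0), (12, 1), (12, 2), (12, 3), (12, 4), (12, 5), (12, 6), (12, 7), (14, 0), (14, 3), (14, 4), (14, 7), (17, 0), (17, 3), (17, 4), (17, 7), (19, 0), (19, 1), (19, 2), (19, 3), (19, 4), (19, 5), (19, 6), (19, 7), (20, 0), (20, 1), (20, 2), (20, 3), (20, 4), (20, 5), (20, 6), (20, 7), (22, 0), (22, 3), (22, 4), (22, 7), (25, 0), (25, 3), (25, 4), (25, 7), (27, 0), (27, 1), (27, 2), (27, 3), (27, 4), (27, 5), (27, 6), (27, 7), (28, 0), (28, 1), (28, 2), (28, 3), (28, 4), (28, 5), (28, 6), (28, 7), (30, 0), (30, 3), (30, 4), (30, 7)]

Answer: no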